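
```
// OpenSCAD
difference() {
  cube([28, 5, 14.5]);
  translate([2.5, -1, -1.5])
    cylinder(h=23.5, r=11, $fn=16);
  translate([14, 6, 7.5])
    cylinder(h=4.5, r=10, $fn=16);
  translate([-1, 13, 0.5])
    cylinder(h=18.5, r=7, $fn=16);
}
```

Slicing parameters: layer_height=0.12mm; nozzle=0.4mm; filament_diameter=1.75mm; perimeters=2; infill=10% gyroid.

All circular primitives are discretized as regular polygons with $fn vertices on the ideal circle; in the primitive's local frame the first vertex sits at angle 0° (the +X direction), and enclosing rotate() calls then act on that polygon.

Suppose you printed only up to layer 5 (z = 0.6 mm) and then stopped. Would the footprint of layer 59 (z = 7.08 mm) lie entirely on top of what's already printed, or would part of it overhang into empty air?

entirely on top

Compare the two slices. At z = 0.6: the cube (footprint 28×5) is included at this height (area 140.00 mm²); the r=11 cylinder at (2.5, -1) contributes a regular 16-gon of circumradius 11 (area = (16/2)·11.000²·sin(360°/16) = 370.44 mm²); the cylinder at (14, 6) does not reach this height (z outside [7.5, 12]); the r=7 cylinder at (-1, 13) contributes a regular 16-gon of circumradius 7 (area = (16/2)·7.000²·sin(360°/16) = 150.01 mm²); Taking the first minus the rest: starting from the 28×5 cube (140.00 mm²), the r=11 cylinder at (2.5, -1) partially overlaps it — only the 63.27 mm² overlap (of its 370.44 mm²) is removed, clipping the outline; the r=7 cylinder at (-1, 13) misses the remaining region (no effect) — area = 76.73 mm². At z = 7.08: the 28×5 cube contributes its full rectangle (area 140.00 mm²); the r=11 cylinder at (2.5, -1) gives a regular 16-gon of circumradius 11 (constant along its height) (area = (16/2)·11.000²·sin(360°/16) = 370.44 mm²); the cylinder at (14, 6) is not intersected at this z (z outside [7.5, 12]); the r=7 cylinder at (-1, 13) contributes a regular 16-gon of circumradius 7 (area = (16/2)·7.000²·sin(360°/16) = 150.01 mm²); Subtracting the remaining from the first: starting from the 28×5 cube (140.00 mm²), the r=11 cylinder at (2.5, -1) partially overlaps it — only the 63.27 mm² overlap (of its 370.44 mm²) is removed, clipping the outline; the r=7 cylinder at (-1, 13) misses the remaining region (no effect) — area = 76.73 mm². Checking containment: the cross-section at z = 7.08 is a subset of the cross-section at z = 0.6.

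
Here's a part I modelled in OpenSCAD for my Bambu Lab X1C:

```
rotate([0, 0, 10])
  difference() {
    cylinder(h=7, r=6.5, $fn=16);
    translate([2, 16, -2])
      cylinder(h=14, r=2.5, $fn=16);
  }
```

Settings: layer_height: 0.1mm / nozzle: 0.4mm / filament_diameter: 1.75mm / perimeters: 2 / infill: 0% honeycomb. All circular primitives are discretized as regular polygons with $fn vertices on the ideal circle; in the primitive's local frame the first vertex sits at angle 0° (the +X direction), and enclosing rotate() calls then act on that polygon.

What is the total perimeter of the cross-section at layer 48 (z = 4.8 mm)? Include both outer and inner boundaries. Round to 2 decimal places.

40.58 mm

At z = 4.8 mm: the r=6.5 cylinder contributes a regular 16-gon of circumradius 6.5 (perimeter = 2·16·6.500·sin(180°/16) = 40.58 mm); the cylinder at (2, 16): section is a regular 16-gon, circumradius r=2.5 (perimeter = 2·16·2.500·sin(180°/16) = 15.61 mm); Subtracting the remaining from the first: starting from the r=6.5 cylinder, the r=2.5 cylinder at (2, 16) misses the remaining region (no effect) — boundary = 40.58 mm; (rotated 10° about Z; rotation is an isometry so areas/perimeters/island counts are preserved). Overall, the cross-section is a single solid region. Total boundary length (outer) = 40.58 mm.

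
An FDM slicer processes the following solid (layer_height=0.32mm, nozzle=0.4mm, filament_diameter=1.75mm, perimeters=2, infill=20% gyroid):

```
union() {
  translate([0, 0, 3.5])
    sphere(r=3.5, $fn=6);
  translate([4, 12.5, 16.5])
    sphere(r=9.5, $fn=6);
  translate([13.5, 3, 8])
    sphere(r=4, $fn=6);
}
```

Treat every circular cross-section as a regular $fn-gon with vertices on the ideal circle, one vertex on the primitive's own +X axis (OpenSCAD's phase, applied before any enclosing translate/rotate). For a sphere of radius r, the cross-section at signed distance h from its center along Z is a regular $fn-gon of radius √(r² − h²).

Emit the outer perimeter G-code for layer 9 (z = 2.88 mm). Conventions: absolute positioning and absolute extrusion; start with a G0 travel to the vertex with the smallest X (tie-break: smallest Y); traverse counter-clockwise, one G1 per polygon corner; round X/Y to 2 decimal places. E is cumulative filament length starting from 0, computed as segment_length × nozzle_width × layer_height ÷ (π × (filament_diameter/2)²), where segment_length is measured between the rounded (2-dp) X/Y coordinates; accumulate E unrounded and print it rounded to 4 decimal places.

G0 X-3.44 Y0.00 Z2.88
G1 X-1.72 Y-2.98 E0.1831
G1 X1.72 Y-2.98 E0.3662
G1 X3.44 Y0.00 E0.5493
G1 X1.72 Y2.98 E0.7324
G1 X-1.72 Y2.98 E0.9154
G1 X-3.44 Y0.00 E1.0985

At z = 2.88 mm: the r=3.5 sphere contributes a regular 6-gon of circumradius √(3.5²−0.62²) = 3.445; the sphere at (4, 12.5) is absent (|z−center|=13.620 > r=9.5); the sphere at (13.5, 3) does not reach this height (|z−center|=5.120 > r=4); Taking the union: only the r=3.5 sphere is present, so the union is just that shape — 1 connected region. The outline is a single polygon with 6 vertices. Extrusion per mm of travel: 0.4 × 0.32 / (π × 0.875²) = 0.053216. Accumulating E over each segment gives final E = 1.0985.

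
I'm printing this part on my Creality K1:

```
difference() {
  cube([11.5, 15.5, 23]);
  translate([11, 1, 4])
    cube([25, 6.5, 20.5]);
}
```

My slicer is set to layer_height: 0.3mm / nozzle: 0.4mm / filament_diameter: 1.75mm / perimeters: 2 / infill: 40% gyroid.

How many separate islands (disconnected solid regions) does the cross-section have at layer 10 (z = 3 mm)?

1

At z = 3 mm: the cube is present — its section is the full 11.5×15.5 rectangle; the cube at (11, 1) does not reach this height (z outside [4, 24.5]); Subtracting the remaining from the first: none of the subtracted shapes is present at this height, so the 11.5×15.5 cube is unchanged — 1 connected region. Overall, the cross-section is a single solid region. Island count = 1.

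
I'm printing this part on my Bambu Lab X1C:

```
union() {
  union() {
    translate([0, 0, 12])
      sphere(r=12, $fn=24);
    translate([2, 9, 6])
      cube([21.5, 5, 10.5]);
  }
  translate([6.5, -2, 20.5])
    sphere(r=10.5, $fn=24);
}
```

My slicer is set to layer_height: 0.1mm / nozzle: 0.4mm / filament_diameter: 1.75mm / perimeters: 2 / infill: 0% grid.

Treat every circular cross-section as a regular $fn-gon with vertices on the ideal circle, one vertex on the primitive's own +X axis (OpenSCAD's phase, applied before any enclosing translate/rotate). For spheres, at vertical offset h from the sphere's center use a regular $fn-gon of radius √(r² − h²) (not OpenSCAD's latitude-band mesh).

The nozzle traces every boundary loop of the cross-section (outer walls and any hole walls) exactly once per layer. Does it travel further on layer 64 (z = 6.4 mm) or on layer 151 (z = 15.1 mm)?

Layer 64 (z = 6.4): the r=12 sphere slices to a regular 24-gon of circumradius 10.613 (√(r²−h²) with h=5.6 from center) (perimeter = 2·24·10.613·sin(180°/24) = 66.49 mm); the 21.5×5 cube at (2, 9) contributes its full rectangle (perimeter 53.00 mm); Taking the union: the regions partially overlap (shared area 2.84 mm²), so the edge portions inside another operand are dropped and the merged outline is re-measured after clipping — boundary = 110.75 mm; the sphere at (6.5, -2) is absent (|z−center|=14.100 > r=10.5); Combining (union): only the result so far is present, so the union is just that shape — boundary = 110.75 mm. So its perimeter = 110.75 mm. Layer 151 (z = 15.1): the r=12 sphere slices to a regular 24-gon of circumradius 11.593 (√(r²−h²) with h=3.1 from center) (perimeter = 2·24·11.593·sin(180°/24) = 72.63 mm); the cube at (2, 9) (footprint 21.5×5) is included at this height (perimeter 53.00 mm); Combining (union): the regions partially overlap (shared area 7.49 mm²), so the edge portions inside another operand are dropped and the merged outline is re-measured after clipping — boundary = 112.41 mm; the r=10.5 sphere at (6.5, -2) contributes a regular 24-gon of circumradius √(10.5²−5.4²) = 9.005 (perimeter = 2·24·9.005·sin(180°/24) = 56.42 mm); Taking the union: the regions partially overlap (shared area 187.35 mm²), so the edge portions inside another operand are dropped and the merged outline is re-measured after clipping — boundary = 119.14 mm. So its perimeter = 119.14 mm. Layer 151 is larger (119.14 vs 110.75 mm).

layer 151 (z = 15.1 mm)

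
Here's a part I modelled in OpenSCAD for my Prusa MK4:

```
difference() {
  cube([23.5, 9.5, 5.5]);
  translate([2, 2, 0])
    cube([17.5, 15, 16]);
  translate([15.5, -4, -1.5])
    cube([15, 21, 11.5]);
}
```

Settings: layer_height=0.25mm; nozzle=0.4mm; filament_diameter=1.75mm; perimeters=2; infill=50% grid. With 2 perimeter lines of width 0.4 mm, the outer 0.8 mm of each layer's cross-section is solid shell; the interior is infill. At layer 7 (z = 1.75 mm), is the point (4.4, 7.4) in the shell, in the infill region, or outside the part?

outside

At z = 1.75 mm: the cube is present — its section is the full 23.5×9.5 rectangle; the cube at (2, 2) is present — its section is the full 17.5×15 rectangle; the cube at (15.5, -4) is present — its section is the full 15×21 rectangle; Subtracting the remaining from the first: starting from the 23.5×9.5 cube, the 17.5×15 cube at (2, 2) partially overlaps it — only the 131.25 mm² overlap (of its 262.50 mm²) is removed, clipping the outline; the 15×21 cube at (15.5, -4) partially overlaps it — only the 46.00 mm² overlap (of its 315.00 mm²) is removed, clipping the outline — 1 connected region. Overall, the cross-section is a single solid region. The nearest boundary edge runs (2.00, 9.50)→(2.00, 2.00); distance from the point to it = 2.40 mm. The point is not inside any of the regions above, so it lies outside the cross-section (2.40 mm from the nearest boundary).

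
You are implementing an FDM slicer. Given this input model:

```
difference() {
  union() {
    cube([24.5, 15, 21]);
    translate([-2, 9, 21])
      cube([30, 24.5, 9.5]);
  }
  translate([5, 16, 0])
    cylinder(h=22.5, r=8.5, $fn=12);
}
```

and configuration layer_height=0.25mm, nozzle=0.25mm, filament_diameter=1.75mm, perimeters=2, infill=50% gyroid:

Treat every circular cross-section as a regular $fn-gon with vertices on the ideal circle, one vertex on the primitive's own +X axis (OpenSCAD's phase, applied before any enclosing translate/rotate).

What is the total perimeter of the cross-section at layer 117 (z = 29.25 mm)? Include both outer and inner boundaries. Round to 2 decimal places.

109.00 mm

At z = 29.25 mm: the cube is absent (z outside [0, 21]); the 30×24.5 cube at (-2, 9) contributes its full rectangle (perimeter 109.00 mm); Combining (union): only the 30×24.5 cube at (-2, 9) is present, so the union is just that shape — boundary = 109.00 mm; the cylinder at (5, 16) is absent (z outside [0, 22.5]); Subtracting the remaining from the first: none of the subtracted shapes is present at this height, so that combined region is unchanged — boundary = 109.00 mm. Overall, the cross-section is a single solid region. Total boundary length (outer) = 109.00 mm.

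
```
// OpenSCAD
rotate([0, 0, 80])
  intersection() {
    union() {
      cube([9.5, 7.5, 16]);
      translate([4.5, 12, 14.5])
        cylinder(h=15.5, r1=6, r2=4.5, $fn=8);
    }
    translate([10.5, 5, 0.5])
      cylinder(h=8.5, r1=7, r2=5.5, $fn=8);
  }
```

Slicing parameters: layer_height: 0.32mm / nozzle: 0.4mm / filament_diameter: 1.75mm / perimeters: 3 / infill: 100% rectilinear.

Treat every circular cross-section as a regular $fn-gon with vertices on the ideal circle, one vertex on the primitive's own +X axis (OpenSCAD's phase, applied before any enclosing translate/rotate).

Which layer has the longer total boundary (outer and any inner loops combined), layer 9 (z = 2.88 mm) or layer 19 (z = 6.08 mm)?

Layer 9 (z = 2.88): the cube (footprint 9.5×7.5) is included at this height (perimeter 34.00 mm); the cone at (4.5, 12) is absent (z outside [14.5, 30]); Merging all regions: only the 9.5×7.5 cube is present, so the union is just that shape — boundary = 34.00 mm; the cone at (10.5, 5) contributes a regular 8-gon of circumradius 6.580 (interpolated between r1=7 and r2=5.5 at t=0.280) (perimeter = 2·8·6.580·sin(180°/8) = 40.29 mm); Taking the intersection: the cone at (10.5, 5) partially overlaps the result so far; clipping to the common part keeps 35.26 mm² — boundary = 23.51 mm; (whole slice rotated 80° about Z — lengths, areas and connectivity unchanged). So its perimeter = 23.51 mm. Layer 19 (z = 6.08): the 9.5×7.5 cube contributes its full rectangle (perimeter 34.00 mm); the cone at (4.5, 12) is absent (z outside [14.5, 30]); Merging all regions: only the 9.5×7.5 cube is present, so the union is just that shape — boundary = 34.00 mm; the cone at (10.5, 5) (r1=7→r2=5.5) has section circumradius 6.015 here — a regular 8-gon (perimeter = 2·8·6.015·sin(180°/8) = 36.83 mm); Taking the intersection: the cone at (10.5, 5) partially overlaps that combined region; clipping to the common part keeps 30.59 mm² — boundary = 22.19 mm; (whole slice rotated 80° about Z — lengths, areas and connectivity unchanged). So its perimeter = 22.19 mm. Layer 9 is larger (23.51 vs 22.19 mm).

layer 9 (z = 2.88 mm)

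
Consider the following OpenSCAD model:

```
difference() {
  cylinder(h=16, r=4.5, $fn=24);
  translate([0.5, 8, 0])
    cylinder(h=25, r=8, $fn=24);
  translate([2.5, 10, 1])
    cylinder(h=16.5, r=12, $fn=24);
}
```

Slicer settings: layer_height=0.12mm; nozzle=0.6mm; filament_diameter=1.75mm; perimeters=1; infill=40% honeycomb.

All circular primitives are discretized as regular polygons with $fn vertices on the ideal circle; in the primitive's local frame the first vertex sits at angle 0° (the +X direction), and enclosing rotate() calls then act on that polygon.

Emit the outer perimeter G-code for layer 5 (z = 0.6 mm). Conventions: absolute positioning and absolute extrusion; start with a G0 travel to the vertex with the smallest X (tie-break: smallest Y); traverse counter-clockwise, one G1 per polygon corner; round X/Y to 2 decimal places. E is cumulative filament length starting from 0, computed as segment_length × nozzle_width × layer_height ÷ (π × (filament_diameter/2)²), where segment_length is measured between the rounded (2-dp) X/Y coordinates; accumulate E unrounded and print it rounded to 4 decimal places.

At z = 0.6 mm: the cylinder: section is a regular 24-gon, circumradius r=4.5; the r=8 cylinder at (0.5, 8) contributes a regular 24-gon of circumradius 8; the cylinder at (2.5, 10) does not reach this height (z outside [1, 17.5]); After the difference (first − rest): starting from the r=4.5 cylinder, the r=8 cylinder at (0.5, 8) partially overlaps it — only the 27.14 mm² overlap (of its 198.77 mm²) is removed, clipping the outline — 1 connected region. The outline is a single polygon with 20 vertices. Extrusion per mm of travel: 0.6 × 0.12 / (π × 0.875²) = 0.029934. Accumulating E over each segment gives final E = 0.7731.

G0 X-4.50 Y0.00 Z0.60
G1 X-4.35 Y-1.16 E0.0350
G1 X-3.90 Y-2.25 E0.0703
G1 X-3.18 Y-3.18 E0.1055
G1 X-2.25 Y-3.90 E0.1407
G1 X-1.16 Y-4.35 E0.1760
G1 X0.00 Y-4.50 E0.2110
G1 X1.16 Y-4.35 E0.2461
G1 X2.25 Y-3.90 E0.2813
G1 X3.18 Y-3.18 E0.3166
G1 X3.90 Y-2.25 E0.3518
G1 X4.35 Y-1.16 E0.3871
G1 X4.50 Y0.00 E0.4221
G1 X4.37 Y1.02 E0.4529
G1 X2.57 Y0.27 E0.5112
G1 X0.50 Y0.00 E0.5737
G1 X-1.57 Y0.27 E0.6362
G1 X-3.50 Y1.07 E0.6987
G1 X-4.17 Y1.59 E0.7241
G1 X-4.35 Y1.16 E0.7381
G1 X-4.50 Y0.00 E0.7731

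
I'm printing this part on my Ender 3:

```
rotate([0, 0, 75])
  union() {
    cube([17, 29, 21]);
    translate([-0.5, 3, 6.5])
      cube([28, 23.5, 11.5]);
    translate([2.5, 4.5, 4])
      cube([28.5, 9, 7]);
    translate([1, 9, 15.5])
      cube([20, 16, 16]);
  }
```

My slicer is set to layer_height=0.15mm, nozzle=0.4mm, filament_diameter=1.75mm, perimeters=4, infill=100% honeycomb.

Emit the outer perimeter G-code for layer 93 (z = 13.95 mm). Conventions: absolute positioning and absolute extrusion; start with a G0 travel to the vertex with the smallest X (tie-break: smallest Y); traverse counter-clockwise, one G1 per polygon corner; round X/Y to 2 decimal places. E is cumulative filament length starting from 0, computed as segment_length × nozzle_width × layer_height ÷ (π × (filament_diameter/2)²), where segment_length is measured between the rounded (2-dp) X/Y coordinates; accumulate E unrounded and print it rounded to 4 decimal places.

G0 X-28.01 Y7.51 Z13.95
G1 X-25.60 Y6.86 E0.0623
G1 X-25.73 Y6.38 E0.0747
G1 X-3.03 Y0.29 E0.6609
G1 X-2.90 Y0.78 E0.6736
G1 X0.00 Y0.00 E0.7485
G1 X4.40 Y16.42 E1.1726
G1 X1.50 Y17.20 E1.2475
G1 X4.22 Y27.34 E1.5094
G1 X-18.48 Y33.42 E2.0956
G1 X-21.20 Y23.28 E2.3575
G1 X-23.61 Y23.93 E2.4197
G1 X-28.01 Y7.51 E2.8438

At z = 13.95 mm: the cube (footprint 17×29) is included at this height; the 28×23.5 cube at (-0.5, 3) contributes its full rectangle; the cube at (2.5, 4.5) does not reach this height (z outside [4, 11]); the cube at (1, 9) does not reach this height (z outside [15.5, 31.5]); Taking the union: the regions partially overlap (shared area 399.50 mm²), so overlapping operands fuse into one piece — 1 connected region; (whole slice rotated 75° about Z — lengths, areas and connectivity unchanged). The outline is a single polygon with 12 vertices. Extrusion per mm of travel: 0.4 × 0.15 / (π × 0.875²) = 0.024945. Accumulating E over each segment gives final E = 2.8438.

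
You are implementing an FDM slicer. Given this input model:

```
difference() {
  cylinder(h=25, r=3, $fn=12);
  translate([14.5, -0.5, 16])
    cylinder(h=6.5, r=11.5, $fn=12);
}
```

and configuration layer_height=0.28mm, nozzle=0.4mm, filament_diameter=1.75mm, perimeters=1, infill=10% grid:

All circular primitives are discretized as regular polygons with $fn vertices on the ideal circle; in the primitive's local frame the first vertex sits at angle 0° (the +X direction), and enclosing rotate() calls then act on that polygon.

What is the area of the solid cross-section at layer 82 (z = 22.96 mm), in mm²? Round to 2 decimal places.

27.00 mm²

At z = 22.96 mm: the r=3 cylinder gives a regular 12-gon of circumradius 3 (constant along its height) (area = (12/2)·3.000²·sin(360°/12) = 27.00 mm²); the cylinder at (14.5, -0.5) is not intersected at this z (z outside [16, 22.5]); Taking the first minus the rest: none of the subtracted shapes is present at this height, so the r=3 cylinder is unchanged — area = 27.00 mm². Overall, the cross-section is a single solid region. Net area = 27.00 mm².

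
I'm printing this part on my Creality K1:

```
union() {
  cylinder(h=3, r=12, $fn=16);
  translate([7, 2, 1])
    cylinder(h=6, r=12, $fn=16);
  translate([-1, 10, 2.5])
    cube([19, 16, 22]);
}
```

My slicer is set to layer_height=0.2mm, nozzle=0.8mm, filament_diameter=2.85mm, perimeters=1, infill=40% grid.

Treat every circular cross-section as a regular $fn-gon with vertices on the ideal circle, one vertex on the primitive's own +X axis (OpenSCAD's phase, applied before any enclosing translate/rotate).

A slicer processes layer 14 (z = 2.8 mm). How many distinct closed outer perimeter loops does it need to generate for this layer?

At z = 2.8 mm: the cylinder: section is a regular 16-gon, circumradius r=12; the r=12 cylinder at (7, 2) gives a regular 16-gon of circumradius 12 (constant along its height); the cube at (-1, 10) (footprint 19×16) is included at this height; Taking the union: the regions partially overlap (shared area 318.13 mm²), so overlapping operands fuse into one piece — 1 connected region. The result has 1 disconnected region.

1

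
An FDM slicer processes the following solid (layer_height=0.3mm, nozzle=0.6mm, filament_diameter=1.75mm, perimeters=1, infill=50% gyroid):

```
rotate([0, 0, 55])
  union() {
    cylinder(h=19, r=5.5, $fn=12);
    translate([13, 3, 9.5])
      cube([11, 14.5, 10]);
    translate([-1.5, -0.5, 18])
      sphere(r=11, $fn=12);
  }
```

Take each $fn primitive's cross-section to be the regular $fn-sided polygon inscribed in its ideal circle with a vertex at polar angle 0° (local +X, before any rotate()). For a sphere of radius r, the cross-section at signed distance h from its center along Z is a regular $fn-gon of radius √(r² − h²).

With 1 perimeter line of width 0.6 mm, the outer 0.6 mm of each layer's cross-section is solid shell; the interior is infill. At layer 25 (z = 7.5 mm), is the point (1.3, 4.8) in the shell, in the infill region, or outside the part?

At z = 7.5 mm: the cylinder: section is a regular 12-gon, circumradius r=5.5; the cube at (13, 3) is not intersected at this z (z outside [9.5, 19.5]); the r=11 sphere at (-1.5, -0.5) contributes a regular 12-gon of circumradius √(11²−10.5²) = 3.279; Combining (union): the r=11 sphere at (-1.5, -0.5) lies entirely inside the r=5.5 cylinder, so the union is just the r=5.5 cylinder — 1 connected region; (rotated 55° about Z; rotation is an isometry so areas/perimeters/island counts are preserved). Overall, the cross-section is a single solid region. Undo the 55° rotation: the query point maps to (4.678, 1.688) in the un-rotated model frame. The nearest boundary edge runs (4.76, 2.75)→(5.50, 0.00); distance from the point to it = 0.36 mm. The point is inside the cross-section, 0.36 mm from the nearest boundary — within the 0.6 mm shell band (1 × 0.6).

shell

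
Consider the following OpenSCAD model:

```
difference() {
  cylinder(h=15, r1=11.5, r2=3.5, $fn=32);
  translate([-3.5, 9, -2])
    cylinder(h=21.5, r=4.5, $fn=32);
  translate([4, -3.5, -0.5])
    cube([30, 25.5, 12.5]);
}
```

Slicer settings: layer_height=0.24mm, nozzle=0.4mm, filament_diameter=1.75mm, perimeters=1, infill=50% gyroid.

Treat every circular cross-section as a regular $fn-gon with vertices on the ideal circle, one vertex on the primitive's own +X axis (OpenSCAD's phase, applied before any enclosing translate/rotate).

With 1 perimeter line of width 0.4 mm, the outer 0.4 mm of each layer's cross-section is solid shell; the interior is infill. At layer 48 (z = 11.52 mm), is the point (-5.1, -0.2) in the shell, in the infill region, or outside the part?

shell

At z = 11.52 mm: the cone: at t=0.768 of its height the radius interpolates to r₁+(r₂−r₁)t = 5.356, giving a regular 32-gon of that circumradius; the cylinder at (-3.5, 9): section is a regular 32-gon, circumradius r=4.5; the cube at (4, -3.5) (footprint 30×25.5) is included at this height; After the difference (first − rest): starting from the cone, the r=4.5 cylinder at (-3.5, 9) partially overlaps it — only the 0.20 mm² overlap (of its 63.21 mm²) is removed, clipping the outline; the 30×25.5 cube at (4, -3.5) partially overlaps it — only the 6.49 mm² overlap (of its 765.00 mm²) is removed, clipping the outline — 1 connected region. Overall, the cross-section is a single solid region. The nearest boundary edge runs (-5.25, -1.04)→(-5.36, 0.00); distance from the point to it = 0.24 mm. The point is inside the cross-section, 0.24 mm from the nearest boundary — within the 0.4 mm shell band (1 × 0.4).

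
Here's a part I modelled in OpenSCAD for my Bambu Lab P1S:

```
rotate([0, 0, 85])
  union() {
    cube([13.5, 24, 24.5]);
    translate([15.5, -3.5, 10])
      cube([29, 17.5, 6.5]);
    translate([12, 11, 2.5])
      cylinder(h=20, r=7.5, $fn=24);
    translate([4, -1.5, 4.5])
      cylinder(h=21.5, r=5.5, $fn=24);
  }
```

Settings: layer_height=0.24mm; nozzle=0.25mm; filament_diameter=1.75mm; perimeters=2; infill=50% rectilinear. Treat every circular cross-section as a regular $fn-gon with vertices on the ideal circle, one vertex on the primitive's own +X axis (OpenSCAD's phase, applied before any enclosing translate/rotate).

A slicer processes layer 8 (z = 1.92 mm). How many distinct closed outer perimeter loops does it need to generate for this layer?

1

At z = 1.92 mm: the cube is present — its section is the full 13.5×24 rectangle; the cube at (15.5, -3.5) does not reach this height (z outside [10, 16.5]); the cylinder at (12, 11) is absent (z outside [2.5, 22.5]); the cylinder at (4, -1.5) does not reach this height (z outside [4.5, 26]); Combining (union): only the 13.5×24 cube is present, so the union is just that shape — 1 connected region; (whole slice rotated 85° about Z — lengths, areas and connectivity unchanged). The result has 1 disconnected region.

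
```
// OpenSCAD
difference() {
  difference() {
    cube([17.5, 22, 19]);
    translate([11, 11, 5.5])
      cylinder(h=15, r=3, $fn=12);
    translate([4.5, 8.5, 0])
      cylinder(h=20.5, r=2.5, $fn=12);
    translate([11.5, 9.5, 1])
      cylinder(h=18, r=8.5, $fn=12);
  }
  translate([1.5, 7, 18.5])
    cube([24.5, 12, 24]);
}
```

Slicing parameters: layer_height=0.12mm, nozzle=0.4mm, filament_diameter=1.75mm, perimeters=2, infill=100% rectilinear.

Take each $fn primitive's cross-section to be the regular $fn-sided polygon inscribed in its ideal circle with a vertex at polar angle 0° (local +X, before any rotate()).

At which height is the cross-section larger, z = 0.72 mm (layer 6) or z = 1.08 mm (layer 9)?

layer 6 (z = 0.72 mm)

Layer 6 (z = 0.72): the 17.5×22 cube contributes its full rectangle (area 385.00 mm²); the cylinder at (11, 11) is not intersected at this z (z outside [5.5, 20.5]); the cylinder at (4.5, 8.5): section is a regular 12-gon, circumradius r=2.5 (area = (12/2)·2.500²·sin(360°/12) = 18.75 mm²); the cylinder at (11.5, 9.5) is not intersected at this z (z outside [1, 19]); Taking the first minus the rest: starting from the 17.5×22 cube (385.00 mm²), the r=2.5 cylinder at (4.5, 8.5) lies wholly inside it (removes its full 18.75 mm² and its 15.53 mm outline becomes a hole wall) — area = 366.25 mm²; the cube at (1.5, 7) is not intersected at this z (z outside [18.5, 42.5]); Taking the first minus the rest: none of the subtracted shapes is present at this height, so the result so far is unchanged — area = 366.25 mm². So its area = 366.25 mm². Layer 9 (z = 1.08): the cube (footprint 17.5×22) is included at this height (area 385.00 mm²); the cylinder at (11, 11) does not reach this height (z outside [5.5, 20.5]); the r=2.5 cylinder at (4.5, 8.5) gives a regular 12-gon of circumradius 2.5 (constant along its height) (area = (12/2)·2.500²·sin(360°/12) = 18.75 mm²); the r=8.5 cylinder at (11.5, 9.5) contributes a regular 12-gon of circumradius 8.5 (area = (12/2)·8.500²·sin(360°/12) = 216.75 mm²); Taking the first minus the rest: starting from the 17.5×22 cube (385.00 mm²), the r=2.5 cylinder at (4.5, 8.5) lies wholly inside it (removes its full 18.75 mm² and its 15.53 mm outline becomes a hole wall); the r=8.5 cylinder at (11.5, 9.5) partially overlaps it — only the 183.77 mm² overlap (of its 216.75 mm²) is removed, clipping the outline — area = 182.48 mm²; the cube at (1.5, 7) does not reach this height (z outside [18.5, 42.5]); Taking the first minus the rest: none of the subtracted shapes is present at this height, so that combined region is unchanged — area = 182.48 mm². So its area = 182.48 mm². Layer 6 is larger (366.25 vs 182.48 mm²).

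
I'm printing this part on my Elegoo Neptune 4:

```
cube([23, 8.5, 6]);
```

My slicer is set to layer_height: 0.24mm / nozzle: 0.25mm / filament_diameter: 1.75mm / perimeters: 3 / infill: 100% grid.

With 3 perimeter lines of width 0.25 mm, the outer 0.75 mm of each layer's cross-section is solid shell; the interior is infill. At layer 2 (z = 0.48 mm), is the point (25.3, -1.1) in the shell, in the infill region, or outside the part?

At z = 0.48 mm: the cube (footprint 23×8.5) is included at this height. Overall, the cross-section is a single solid region. The nearest boundary edge runs (0.00, 0.00)→(23.00, 0.00); distance from the point to it = 2.55 mm. The point is not inside any of the regions above, so it lies outside the cross-section (2.55 mm from the nearest boundary).

outside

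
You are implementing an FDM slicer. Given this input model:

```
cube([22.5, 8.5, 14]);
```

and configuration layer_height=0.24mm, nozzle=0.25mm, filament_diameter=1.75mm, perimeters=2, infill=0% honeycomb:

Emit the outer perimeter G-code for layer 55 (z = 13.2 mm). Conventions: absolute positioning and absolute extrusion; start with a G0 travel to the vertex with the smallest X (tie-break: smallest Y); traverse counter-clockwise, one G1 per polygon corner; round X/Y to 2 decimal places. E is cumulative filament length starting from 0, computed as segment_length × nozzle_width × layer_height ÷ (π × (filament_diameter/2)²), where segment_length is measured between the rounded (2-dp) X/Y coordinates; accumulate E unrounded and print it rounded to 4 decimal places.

G0 X0.00 Y0.00 Z13.20
G1 X22.50 Y0.00 E0.5613
G1 X22.50 Y8.50 E0.7733
G1 X0.00 Y8.50 E1.3346
G1 X0.00 Y0.00 E1.5466

At z = 13.2 mm: the cube is present — its section is the full 22.5×8.5 rectangle. The outline is a single polygon with 4 vertices. Extrusion per mm of travel: 0.25 × 0.24 / (π × 0.875²) = 0.024945. Accumulating E over each segment gives final E = 1.5466.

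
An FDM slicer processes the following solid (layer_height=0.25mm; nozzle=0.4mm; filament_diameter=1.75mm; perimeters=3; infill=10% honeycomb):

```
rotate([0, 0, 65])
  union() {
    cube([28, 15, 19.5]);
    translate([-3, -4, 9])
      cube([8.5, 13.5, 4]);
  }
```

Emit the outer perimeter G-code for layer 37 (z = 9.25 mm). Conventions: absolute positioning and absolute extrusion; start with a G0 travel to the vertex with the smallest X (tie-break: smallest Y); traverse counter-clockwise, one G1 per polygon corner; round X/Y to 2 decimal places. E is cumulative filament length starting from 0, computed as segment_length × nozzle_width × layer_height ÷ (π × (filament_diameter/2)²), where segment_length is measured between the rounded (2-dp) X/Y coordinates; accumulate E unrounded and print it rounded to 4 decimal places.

At z = 9.25 mm: the 28×15 cube contributes its full rectangle; the cube at (-3, -4) is present — its section is the full 8.5×13.5 rectangle; Merging all regions: the regions partially overlap (shared area 52.25 mm²), so overlapping operands fuse into one piece — 1 connected region; (whole slice rotated 65° about Z — lengths, areas and connectivity unchanged). The outline is a single polygon with 8 vertices. Extrusion per mm of travel: 0.4 × 0.25 / (π × 0.875²) = 0.041575. Accumulating E over each segment gives final E = 4.1576.

G0 X-13.59 Y6.34 Z9.25
G1 X-8.61 Y4.01 E0.2286
G1 X-9.88 Y1.30 E0.3530
G1 X2.36 Y-4.41 E0.9145
G1 X5.95 Y3.29 E1.2678
G1 X2.32 Y4.98 E1.4342
G1 X11.83 Y25.38 E2.3700
G1 X-1.76 Y31.72 E2.9935
G1 X-13.59 Y6.34 E4.1576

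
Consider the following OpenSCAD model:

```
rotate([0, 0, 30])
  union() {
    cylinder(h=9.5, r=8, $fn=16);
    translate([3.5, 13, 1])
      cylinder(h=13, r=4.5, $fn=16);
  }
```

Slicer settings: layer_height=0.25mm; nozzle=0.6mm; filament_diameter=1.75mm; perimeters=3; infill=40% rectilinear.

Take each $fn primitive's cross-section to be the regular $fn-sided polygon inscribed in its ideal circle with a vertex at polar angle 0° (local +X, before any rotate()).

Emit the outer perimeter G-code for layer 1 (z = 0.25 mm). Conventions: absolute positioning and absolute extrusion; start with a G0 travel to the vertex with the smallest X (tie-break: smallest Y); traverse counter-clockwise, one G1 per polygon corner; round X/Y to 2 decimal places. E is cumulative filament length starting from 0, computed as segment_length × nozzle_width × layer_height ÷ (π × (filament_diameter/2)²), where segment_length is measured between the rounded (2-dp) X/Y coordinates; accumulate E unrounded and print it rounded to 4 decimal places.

G0 X-7.93 Y-1.04 Z0.25
G1 X-6.93 Y-4.00 E0.1948
G1 X-4.87 Y-6.35 E0.3897
G1 X-2.07 Y-7.73 E0.5844
G1 X1.04 Y-7.93 E0.7788
G1 X4.00 Y-6.93 E0.9736
G1 X6.35 Y-4.87 E1.1685
G1 X7.73 Y-2.07 E1.3632
G1 X7.93 Y1.04 E1.5575
G1 X6.93 Y4.00 E1.7523
G1 X4.87 Y6.35 E1.9472
G1 X2.07 Y7.73 E2.1419
G1 X-1.04 Y7.93 E2.3363
G1 X-4.00 Y6.93 E2.5311
G1 X-6.35 Y4.87 E2.7260
G1 X-7.73 Y2.07 E2.9207
G1 X-7.93 Y-1.04 E3.1150

At z = 0.25 mm: the r=8 cylinder gives a regular 16-gon of circumradius 8 (constant along its height); the cylinder at (3.5, 13) is not intersected at this z (z outside [1, 14]); Taking the union: only the r=8 cylinder is present, so the union is just that shape — 1 connected region; (whole slice rotated 30° about Z — lengths, areas and connectivity unchanged). The outline is a single polygon with 16 vertices. Extrusion per mm of travel: 0.6 × 0.25 / (π × 0.875²) = 0.062363. Accumulating E over each segment gives final E = 3.1150.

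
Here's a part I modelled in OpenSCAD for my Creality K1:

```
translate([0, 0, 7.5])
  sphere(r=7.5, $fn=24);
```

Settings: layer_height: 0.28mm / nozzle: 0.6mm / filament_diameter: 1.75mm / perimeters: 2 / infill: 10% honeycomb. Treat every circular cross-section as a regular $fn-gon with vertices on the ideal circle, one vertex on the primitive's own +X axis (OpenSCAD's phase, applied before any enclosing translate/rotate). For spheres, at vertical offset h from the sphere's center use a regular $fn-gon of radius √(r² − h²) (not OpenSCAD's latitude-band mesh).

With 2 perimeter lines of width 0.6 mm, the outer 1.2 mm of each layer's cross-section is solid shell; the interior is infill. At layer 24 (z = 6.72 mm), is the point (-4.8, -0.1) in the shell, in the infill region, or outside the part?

infill

At z = 6.72 mm: the r=7.5 sphere slices to a regular 24-gon of circumradius 7.459 (√(r²−h²) with h=0.78 from center). Overall, the cross-section is a single solid region. The nearest boundary edge runs (-7.46, 0.00)→(-7.21, -1.93); distance from the point to it = 2.62 mm. The point is inside the cross-section and 2.62 mm from the nearest boundary — more than the 1.2 mm shell width (2 × 0.6), so it's in the infill interior.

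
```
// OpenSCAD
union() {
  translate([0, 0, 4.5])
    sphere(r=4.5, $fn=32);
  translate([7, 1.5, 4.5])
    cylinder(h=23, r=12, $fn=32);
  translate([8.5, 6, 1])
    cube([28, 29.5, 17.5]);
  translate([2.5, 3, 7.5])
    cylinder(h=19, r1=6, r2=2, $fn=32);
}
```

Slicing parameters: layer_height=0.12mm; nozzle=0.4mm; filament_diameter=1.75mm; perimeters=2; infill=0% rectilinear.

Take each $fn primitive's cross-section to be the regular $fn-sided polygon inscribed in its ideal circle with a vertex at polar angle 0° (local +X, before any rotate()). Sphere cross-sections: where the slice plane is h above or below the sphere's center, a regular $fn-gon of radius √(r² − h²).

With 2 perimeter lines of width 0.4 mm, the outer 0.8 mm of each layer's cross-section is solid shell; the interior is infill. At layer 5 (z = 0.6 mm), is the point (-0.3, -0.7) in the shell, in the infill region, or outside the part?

At z = 0.6 mm: the r=4.5 sphere contributes a regular 32-gon of circumradius √(4.5²−3.9²) = 2.245; the cylinder at (7, 1.5) is not intersected at this z (z outside [4.5, 27.5]); the cube at (8.5, 6) is absent (z outside [1, 18.5]); the cone at (2.5, 3) is absent (z outside [7.5, 26.5]); Taking the union: only the r=4.5 sphere is present, so the union is just that shape — 1 connected region. Overall, the cross-section is a single solid region. The nearest boundary edge runs (-1.25, -1.87)→(-0.86, -2.07); distance from the point to it = 1.48 mm. The point is inside the cross-section and 1.48 mm from the nearest boundary — more than the 0.8 mm shell width (2 × 0.4), so it's in the infill interior.

infill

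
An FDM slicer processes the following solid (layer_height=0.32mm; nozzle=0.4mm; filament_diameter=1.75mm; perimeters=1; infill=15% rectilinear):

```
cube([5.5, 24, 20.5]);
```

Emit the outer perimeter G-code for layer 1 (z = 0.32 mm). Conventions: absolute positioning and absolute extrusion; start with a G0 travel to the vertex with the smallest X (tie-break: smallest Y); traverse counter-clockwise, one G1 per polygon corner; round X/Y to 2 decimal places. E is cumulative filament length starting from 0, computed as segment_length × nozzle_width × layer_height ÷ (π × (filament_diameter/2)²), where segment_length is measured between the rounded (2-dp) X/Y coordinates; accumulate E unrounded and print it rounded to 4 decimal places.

G0 X0.00 Y0.00 Z0.32
G1 X5.50 Y0.00 E0.2927
G1 X5.50 Y24.00 E1.5699
G1 X0.00 Y24.00 E1.8626
G1 X0.00 Y0.00 E3.1398

At z = 0.32 mm: the cube is present — its section is the full 5.5×24 rectangle. The outline is a single polygon with 4 vertices. Extrusion per mm of travel: 0.4 × 0.32 / (π × 0.875²) = 0.053216. Accumulating E over each segment gives final E = 3.1398.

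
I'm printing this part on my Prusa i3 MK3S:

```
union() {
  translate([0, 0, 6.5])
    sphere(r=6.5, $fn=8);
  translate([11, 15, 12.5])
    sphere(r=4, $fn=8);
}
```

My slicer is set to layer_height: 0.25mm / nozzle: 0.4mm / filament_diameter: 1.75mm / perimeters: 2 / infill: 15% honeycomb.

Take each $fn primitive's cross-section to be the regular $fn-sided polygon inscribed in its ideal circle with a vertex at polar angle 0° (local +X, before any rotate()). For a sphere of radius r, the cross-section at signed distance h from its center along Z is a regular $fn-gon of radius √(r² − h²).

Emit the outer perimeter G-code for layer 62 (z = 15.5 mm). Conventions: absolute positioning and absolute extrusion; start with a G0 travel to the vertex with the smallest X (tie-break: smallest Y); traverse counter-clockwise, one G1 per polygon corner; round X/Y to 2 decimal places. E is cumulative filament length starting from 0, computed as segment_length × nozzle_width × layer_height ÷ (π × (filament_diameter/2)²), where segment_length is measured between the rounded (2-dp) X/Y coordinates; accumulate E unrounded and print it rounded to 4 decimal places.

At z = 15.5 mm: the sphere does not reach this height (|z−center|=9.000 > r=6.5); the r=4 sphere at (11, 15) contributes a regular 8-gon of circumradius √(4²−3²) = 2.646; Combining (union): only the r=4 sphere at (11, 15) is present, so the union is just that shape — 1 connected region. The outline is a single polygon with 8 vertices. Extrusion per mm of travel: 0.4 × 0.25 / (π × 0.875²) = 0.041575. Accumulating E over each segment gives final E = 0.6739.

G0 X8.35 Y15.00 Z15.50
G1 X9.13 Y13.13 E0.0842
G1 X11.00 Y12.35 E0.1685
G1 X12.87 Y13.13 E0.2527
G1 X13.65 Y15.00 E0.3370
G1 X12.87 Y16.87 E0.4212
G1 X11.00 Y17.65 E0.5054
G1 X9.13 Y16.87 E0.5897
G1 X8.35 Y15.00 E0.6739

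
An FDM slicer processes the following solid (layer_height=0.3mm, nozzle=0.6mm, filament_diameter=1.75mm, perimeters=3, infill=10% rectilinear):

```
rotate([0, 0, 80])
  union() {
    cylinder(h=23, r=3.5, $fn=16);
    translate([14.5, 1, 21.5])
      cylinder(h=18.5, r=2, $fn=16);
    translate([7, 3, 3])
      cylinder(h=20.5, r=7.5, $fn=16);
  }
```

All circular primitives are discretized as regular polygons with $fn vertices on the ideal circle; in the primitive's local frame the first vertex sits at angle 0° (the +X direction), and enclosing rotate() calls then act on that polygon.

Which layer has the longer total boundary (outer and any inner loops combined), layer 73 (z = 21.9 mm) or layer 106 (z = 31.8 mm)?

layer 73 (z = 21.9 mm)

Layer 73 (z = 21.9): the r=3.5 cylinder gives a regular 16-gon of circumradius 3.5 (constant along its height) (perimeter = 2·16·3.500·sin(180°/16) = 21.85 mm); the r=2 cylinder at (14.5, 1) gives a regular 16-gon of circumradius 2 (constant along its height) (perimeter = 2·16·2.000·sin(180°/16) = 12.49 mm); the cylinder at (7, 3): section is a regular 16-gon, circumradius r=7.5 (perimeter = 2·16·7.500·sin(180°/16) = 46.82 mm); Merging all regions: the regions partially overlap (shared area 19.95 mm²), so the edge portions inside another operand are dropped and the merged outline is re-measured after clipping — boundary = 56.40 mm; (rotated 80° about Z; rotation is an isometry so areas/perimeters/island counts are preserved). So its perimeter = 56.40 mm. Layer 106 (z = 31.8): the cylinder is absent (z outside [0, 23]); the cylinder at (14.5, 1): section is a regular 16-gon, circumradius r=2 (perimeter = 2·16·2.000·sin(180°/16) = 12.49 mm); the cylinder at (7, 3) does not reach this height (z outside [3, 23.5]); Combining (union): only the r=2 cylinder at (14.5, 1) is present, so the union is just that shape — boundary = 12.49 mm; (whole slice rotated 80° about Z — lengths, areas and connectivity unchanged). So its perimeter = 12.49 mm. Layer 73 is larger (56.40 vs 12.49 mm).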